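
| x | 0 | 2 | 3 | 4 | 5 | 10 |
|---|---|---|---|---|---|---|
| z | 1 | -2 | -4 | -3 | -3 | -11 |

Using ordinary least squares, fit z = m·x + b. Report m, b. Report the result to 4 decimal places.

Forming AᵀA = [[154, 24]; [24, 6]] and Aᵀz = [-153, -22]ᵀ gives AᵀA·[m, b]ᵀ = Aᵀz.
Δ = 154·6 − 24² = 348.
m = ((-153)·6 − 24·(-22))/348 = -65/58; b = (154·(-22) − 24·(-153))/348 = 71/87.

m = -1.1207, b = 0.8161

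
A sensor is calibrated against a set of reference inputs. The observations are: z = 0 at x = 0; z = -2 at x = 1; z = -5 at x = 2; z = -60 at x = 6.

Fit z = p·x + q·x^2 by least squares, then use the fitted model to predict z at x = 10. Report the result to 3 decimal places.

Setting ∂/∂p … = 0 gives: 41·p + 225·q = -372;  225·p + 1313·q = -2182.
(Σx·x = 41, Σx·x^2 = 225, Σx^2·x^2 = 1313, Σx·z = -372, Σx^2·z = -2182.)
Determinant 41·1313 − 225² = 3208.
p = ((-372)·1313 − 225·(-2182))/3208 = 1257/1604; q = (41·(-2182) − 225·(-372))/3208 = -2881/1604.
At x = 10: ẑ = (1257/1604)·(10) + (-2881/1604)·(100) = -137765/802.

ẑ = -171.777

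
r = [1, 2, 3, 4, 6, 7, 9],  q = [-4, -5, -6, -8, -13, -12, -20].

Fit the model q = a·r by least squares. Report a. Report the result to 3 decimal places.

a = -2.071

Compute the Gram sums: Σr·r = 196.
For Xᵀq: Σr·q = -406.
Hence a = -406 / 196 ≈ -2.07143.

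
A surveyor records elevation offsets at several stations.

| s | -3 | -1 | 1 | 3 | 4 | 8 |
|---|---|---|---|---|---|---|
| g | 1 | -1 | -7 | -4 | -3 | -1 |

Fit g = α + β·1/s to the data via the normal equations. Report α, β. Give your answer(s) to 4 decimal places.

From the data, Σ1 = 6, Σ1/s = 3/8, Σ1/s·1/s = 1325/576.
Right-hand side: Σg = -15, Σ1/s·g = -205/24.
Normal equations: [[6, 3/8]; [3/8, 1325/576]]·[α, β]ᵀ = [-15, -205/24]ᵀ.
Eliminating β: (1325/576)·(row 1) − (3/8)·(row 2) gives (2623/192)·α = (1325/576)·(-15) − (3/8)·(-205/24) = -3005/96, so α = -6010/2623.
Then β = ((-205/24) − (3/8)·(-6010/2623))/(1325/576) = -8760/2623.

α = -2.2913, β = -3.3397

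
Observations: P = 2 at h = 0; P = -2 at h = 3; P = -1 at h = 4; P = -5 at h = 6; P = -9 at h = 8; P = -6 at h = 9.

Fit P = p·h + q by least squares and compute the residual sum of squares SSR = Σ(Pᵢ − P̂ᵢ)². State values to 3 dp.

SSR = 11.054

XᵀX·[p, q]ᵀ = XᵀP reads: 206·p + 30·q = -166;  30·p + 6·q = -21.
Determinant 206·6 − 30² = 336.
p = ((-166)·6 − 30·(-21))/336 = -61/56; q = (206·(-21) − 30·(-166))/336 = 109/56.
Residuals: 3/56, -19/28, 79/56, -23/56, -125/56, 13/7; SSR = 619/56.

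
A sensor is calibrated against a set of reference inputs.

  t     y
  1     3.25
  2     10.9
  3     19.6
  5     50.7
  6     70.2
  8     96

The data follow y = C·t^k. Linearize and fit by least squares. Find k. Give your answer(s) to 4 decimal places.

Linearized form: ln y = k·ln t + ln C. From the 6 transformed points,
Σln t = 7.2724, Σ(ln t)² = 11.8122, Σln y = 19.2846, Σln t·ln y = 28.3519.
Equations: 11.8122·k + 7.2724·ln C = 28.3519;  7.2724·k + 6·ln C = 19.2846.
Solving (det = 17.9853): k = 1.66061, ln C = 1.20132.

k = 1.6606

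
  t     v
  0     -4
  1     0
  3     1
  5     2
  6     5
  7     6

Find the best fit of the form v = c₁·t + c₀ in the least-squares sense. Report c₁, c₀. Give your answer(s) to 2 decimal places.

With design matrix M, MᵀM = [[120, 22]; [22, 6]] and Mᵀv = [85, 10]ᵀ.
Eliminating c₀: 6·(row 1) − 22·(row 2) gives 236·c₁ = 6·85 − 22·10 = 290, so c₁ = 145/118.
Then c₀ = (10 − 22·(145/118))/6 = -335/118.

c₁ = 1.23, c₀ = -2.84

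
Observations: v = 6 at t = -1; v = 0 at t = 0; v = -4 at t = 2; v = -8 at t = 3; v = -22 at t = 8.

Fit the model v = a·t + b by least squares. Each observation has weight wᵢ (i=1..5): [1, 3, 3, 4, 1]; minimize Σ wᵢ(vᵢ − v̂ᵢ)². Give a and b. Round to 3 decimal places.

a = -2.906, b = 1.053

Sums needed: Σwᵢ·t·t = 113, Σwᵢ·t = 25, Σwᵢ·1 = 12.
And Σwᵢ·t·v = -302, Σwᵢ·v = -60.
Eliminating b: 12·(row 1) − 25·(row 2) gives 731·a = 12·(-302) − 25·(-60) = -2124, so a = -2124/731.
Then b = ((-60) − 25·(-2124/731))/12 = 770/731.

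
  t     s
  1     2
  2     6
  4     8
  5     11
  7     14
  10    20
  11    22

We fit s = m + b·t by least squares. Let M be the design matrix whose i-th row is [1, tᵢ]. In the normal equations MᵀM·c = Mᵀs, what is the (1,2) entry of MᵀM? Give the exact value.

40

Row 1 ↔ basis 1, column 2 ↔ basis t, so (MᵀM)_{1,2} = Σᵢ t = (1)·(1) + (1)·(2) + (1)·(4) + (1)·(5) + (1)·(7) + (1)·(10) + (1)·(11) = 40.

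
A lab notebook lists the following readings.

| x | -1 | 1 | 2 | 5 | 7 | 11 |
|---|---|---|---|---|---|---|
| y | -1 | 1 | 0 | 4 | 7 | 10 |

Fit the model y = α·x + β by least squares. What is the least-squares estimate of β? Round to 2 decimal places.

Forming MᵀM = [[201, 25]; [25, 6]] and Mᵀy = [181, 21]ᵀ gives MᵀM·[α, β]ᵀ = Mᵀy.
Determinant 201·6 − 25² = 581.
α = (181·6 − 25·21)/581 = 561/581; β = (201·21 − 25·181)/581 = -304/581.

β = -0.52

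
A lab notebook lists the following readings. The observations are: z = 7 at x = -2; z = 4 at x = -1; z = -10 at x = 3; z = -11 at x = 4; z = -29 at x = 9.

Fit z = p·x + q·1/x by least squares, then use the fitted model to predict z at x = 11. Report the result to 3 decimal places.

Compute the Gram sums: Σx·x = 111, Σx·1/x = 5, Σ1/x·1/x = 1861/1296.
Right-hand side: Σx·z = -353, Σ1/x·z = -605/36.
Normal equations: [[111, 5]; [5, 1861/1296]]·[p, q]ᵀ = [-353, -605/36]ᵀ.
det = 111·(1861/1296) − 5² = 58057/432.
p = ((-353)·(1861/1296) − 5·(-605/36))/(58057/432) = -548033/174171; q = (111·(-605/36) − 5·(-353))/(58057/432) = -43380/58057.
At x = 11: ẑ = (-548033/174171)·(11) + (-43380/58057)·(1/11) = -66442133/1915881.

ẑ = -34.680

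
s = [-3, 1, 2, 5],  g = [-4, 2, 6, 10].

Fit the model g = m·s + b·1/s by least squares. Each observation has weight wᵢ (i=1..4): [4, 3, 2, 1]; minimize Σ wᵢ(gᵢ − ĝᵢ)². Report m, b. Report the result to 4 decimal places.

m = 1.6945, b = 0.5993

XᵀWX·[m, b]ᵀ = XᵀWg reads: 72·m + 10·b = 128;  10·m + (1793/450)·b = 58/3.
Δ = 72·(1793/450) − 10² = 4672/25.
m = (128·(1793/450) − 10·(58/3))/(4672/25) = 17813/10512; b = (72·(58/3) − 10·128)/(4672/25) = 175/292.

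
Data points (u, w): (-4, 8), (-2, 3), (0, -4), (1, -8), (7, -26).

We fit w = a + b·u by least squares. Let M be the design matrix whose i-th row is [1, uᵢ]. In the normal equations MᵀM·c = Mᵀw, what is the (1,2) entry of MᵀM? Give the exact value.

2

Row 1 ↔ basis 1, column 2 ↔ basis u, so (MᵀM)_{1,2} = Σᵢ u = (1)·(-4) + (1)·(-2) + (1)·(0) + (1)·(1) + (1)·(7) = 2.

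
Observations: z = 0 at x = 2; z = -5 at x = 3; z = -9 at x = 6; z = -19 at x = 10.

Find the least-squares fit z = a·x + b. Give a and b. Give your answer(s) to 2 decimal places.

a = -2.21, b = 3.37

Compute the Gram sums: Σx·x = 149, Σx = 21, Σ1 = 4.
Moment sums: Σx·z = -259, Σz = -33.
Eliminating b: 4·(row 1) − 21·(row 2) gives 155·a = 4·(-259) − 21·(-33) = -343, so a = -343/155.
Then b = ((-33) − 21·(-343/155))/4 = 522/155.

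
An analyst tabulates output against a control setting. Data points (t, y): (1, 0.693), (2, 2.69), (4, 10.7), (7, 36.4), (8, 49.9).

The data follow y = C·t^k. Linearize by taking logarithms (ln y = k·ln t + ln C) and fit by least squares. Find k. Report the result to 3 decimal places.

k = 2.053

Linearized form: ln y = k·ln t + ln C. From the 5 transformed points,
Sums: Σln t = 6.1048, Σ(ln t)² = 10.5129, Σln y = 10.4976, Σln t·ln y = 19.0971.
Normal system: [[10.5129, 6.1048]; [6.1048, 5]]·[k, ln C]ᵀ = [19.0971, 10.4976]ᵀ.
Δ = 10.5129·5 − (6.1048)² = 15.2960; k = (19.0971·5 − 6.1048·10.4976)/15.2960 = 2.05279, ln C = (10.5129·10.4976 − 6.1048·19.0971)/15.2960 = -0.40685.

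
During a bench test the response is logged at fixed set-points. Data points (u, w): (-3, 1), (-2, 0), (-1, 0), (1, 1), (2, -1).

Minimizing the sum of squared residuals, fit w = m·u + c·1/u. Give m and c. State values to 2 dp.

m = -0.46, c = 0.94

XᵀX·[m, c]ᵀ = Xᵀw reads: 19·m + 5·c = -4;  5·m + (47/18)·c = 1/6.
Determinant 19·(47/18) − 5² = 443/18.
m = ((-4)·(47/18) − 5·(1/6))/(443/18) = -203/443; c = (19·(1/6) − 5·(-4))/(443/18) = 417/443.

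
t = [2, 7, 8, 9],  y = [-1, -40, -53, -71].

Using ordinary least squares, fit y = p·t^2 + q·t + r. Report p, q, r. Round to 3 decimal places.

Normal-equation sums: Σt^2·t^2 = 13074, Σt^2·t = 1592, Σt^2 = 198, Σt·t = 198, Σt = 26, Σ1 = 4.
Right-hand side: Σt^2·y = -11107, Σt·y = -1345, Σy = -165.
Normal equations: [[13074, 1592, 198]; [1592, 198, 26]; [198, 26, 4]]·[p, q, r]ᵀ = [-11107, -1345, -165]ᵀ.
Solving the 3×3 system (Gaussian elimination) gives p = -2133/1892, q = 4655/1892, r = -2719/1892.

p = -1.127, q = 2.460, r = -1.437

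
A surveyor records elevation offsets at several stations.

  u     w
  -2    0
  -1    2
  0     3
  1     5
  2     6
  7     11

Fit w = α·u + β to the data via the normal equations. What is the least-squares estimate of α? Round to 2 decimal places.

Sums needed: Σu·u = 59, Σu = 7, Σ1 = 6.
Right-hand side: Σu·w = 92, Σw = 27.
MᵀM·[α, β]ᵀ = Mᵀw becomes [[59, 7]; [7, 6]]·[α, β]ᵀ = [92, 27]ᵀ.
Determinant 59·6 − 7² = 305.
α = (92·6 − 7·27)/305 = 363/305; β = (59·27 − 7·92)/305 = 949/305.

α = 1.19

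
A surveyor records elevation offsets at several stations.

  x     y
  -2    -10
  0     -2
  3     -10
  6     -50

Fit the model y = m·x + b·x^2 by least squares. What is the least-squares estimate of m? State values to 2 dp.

m = 1.67

From the data, Σx·x = 49, Σx·x^2 = 235, Σx^2·x^2 = 1393.
For Aᵀy: Σx·y = -310, Σx^2·y = -1930.
Eliminating b: 1393·(row 1) − 235·(row 2) gives 13032·m = 1393·(-310) − 235·(-1930) = 21720, so m = 5/3.
Then b = ((-1930) − 235·(5/3))/1393 = -5/3.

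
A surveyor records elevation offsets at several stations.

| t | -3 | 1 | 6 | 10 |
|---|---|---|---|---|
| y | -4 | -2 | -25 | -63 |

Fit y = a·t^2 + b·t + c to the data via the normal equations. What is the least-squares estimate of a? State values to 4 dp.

a = -0.5556

Sums needed: Σt^2·t^2 = 11378, Σt^2·t = 1190, Σt^2 = 146, Σt·t = 146, Σt = 14, Σ1 = 4.
For Mᵀy: Σt^2·y = -7238, Σt·y = -770, Σy = -94.
So MᵀM·[a, b, c]ᵀ = Mᵀy: [[11378, 1190, 146]; [1190, 146, 14]; [146, 14, 4]]·[a, b, c]ᵀ = [-7238, -770, -94]ᵀ.
Solving the 3×3 system (Gaussian elimination) gives a = -5/9, b = -574/873, c = -268/291.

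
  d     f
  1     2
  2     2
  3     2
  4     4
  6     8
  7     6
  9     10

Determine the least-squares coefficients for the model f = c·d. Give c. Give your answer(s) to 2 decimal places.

Forming MᵀM = [[196]] and Mᵀf = [208]ᵀ gives MᵀM·[c]ᵀ = Mᵀf.
c = 208/196 = 1.06122.

c = 1.06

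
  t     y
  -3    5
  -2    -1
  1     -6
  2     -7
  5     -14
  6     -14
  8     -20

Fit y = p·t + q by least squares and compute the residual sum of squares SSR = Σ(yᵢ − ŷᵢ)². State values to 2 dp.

Normal-equation sums: Σt·t = 143, Σt = 17, Σ1 = 7.
For Xᵀy: Σt·y = -347, Σy = -57.
Normal equations: [[143, 17]; [17, 7]]·[p, q]ᵀ = [-347, -57]ᵀ.
det = 143·7 − 17² = 712.
p = ((-347)·7 − 17·(-57))/712 = -365/178; q = (143·(-57) − 17·(-347))/712 = -563/178.
Residuals: 179/89, -345/178, -70/89, 47/178, -52/89, 261/178, -77/178; SSR = 994/89.

SSR = 11.17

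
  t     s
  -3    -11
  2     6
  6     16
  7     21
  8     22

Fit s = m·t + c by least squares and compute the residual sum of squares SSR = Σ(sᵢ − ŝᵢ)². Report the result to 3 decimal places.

The normal equations are: 162·m + 20·c = 464;  20·m + 5·c = 54.
Determinant 162·5 − 20² = 410.
m = (464·5 − 20·54)/410 = 124/41; c = (162·54 − 20·464)/410 = -266/205.
Residuals: -129/205, 256/205, -174/205, 231/205, -184/205; SSR = 974/205.

SSR = 4.751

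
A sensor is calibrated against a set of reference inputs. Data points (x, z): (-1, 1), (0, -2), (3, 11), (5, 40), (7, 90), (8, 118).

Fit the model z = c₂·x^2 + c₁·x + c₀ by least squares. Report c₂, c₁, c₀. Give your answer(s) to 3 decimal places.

MᵀM·[c₂, c₁, c₀]ᵀ = Mᵀz reads: 7204·c₂ + 1006·c₁ + 148·c₀ = 13062;  1006·c₂ + 148·c₁ + 22·c₀ = 1806;  148·c₂ + 22·c₁ + 6·c₀ = 258.
Inverting the 3×3 Gram matrix, [c₂, c₁, c₀]ᵀ = [13133/6145, -2377/1229, -16134/6145]ᵀ.

c₂ = 2.137, c₁ = -1.934, c₀ = -2.626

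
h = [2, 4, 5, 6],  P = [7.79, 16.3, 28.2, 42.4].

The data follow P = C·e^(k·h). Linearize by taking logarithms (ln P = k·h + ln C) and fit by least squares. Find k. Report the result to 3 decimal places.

With ln Pᵢ as the transformed response and hᵢ as the regressor:
Over the data: Σh = 17.0000, Σ(h)² = 81.0000, Σln P = 11.9305, Σh·ln P = 54.4498.
Normal system: [[81.0000, 17.0000]; [17.0000, 4]]·[k, ln C]ᵀ = [54.4498, 11.9305]ᵀ.
Δ = 81.0000·4 − (17.0000)² = 35.0000; k = (54.4498·4 − 17.0000·11.9305)/35.0000 = 0.42804, ln C = (81.0000·11.9305 − 17.0000·54.4498)/35.0000 = 1.16346.

k = 0.428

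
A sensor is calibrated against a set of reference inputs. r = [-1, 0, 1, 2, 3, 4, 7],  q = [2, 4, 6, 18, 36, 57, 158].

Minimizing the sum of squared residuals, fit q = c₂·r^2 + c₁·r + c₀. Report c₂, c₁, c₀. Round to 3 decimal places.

c₂ = 2.830, c₁ = 2.449, c₀ = 2.203

The normal system MᵀM·[c₂, c₁, c₀]ᵀ = Mᵀq is [[2756, 442, 80]; [442, 80, 16]; [80, 16, 7]]·[c₂, c₁, c₀]ᵀ = [9058, 1482, 281]ᵀ.
Row-reducing yields c₂ = 63529/22449, c₁ = 54979/22449, c₀ = 2355/1069.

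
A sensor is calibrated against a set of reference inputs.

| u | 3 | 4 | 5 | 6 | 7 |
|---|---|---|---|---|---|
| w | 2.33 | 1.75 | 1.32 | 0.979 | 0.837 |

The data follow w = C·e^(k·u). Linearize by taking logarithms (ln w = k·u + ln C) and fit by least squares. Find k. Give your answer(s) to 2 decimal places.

Let Y = ln w. Fitting Y = k·u + ln C by least squares:
XᵀX = [[135.0000, 25.0000]; [25.0000, 5]], rhs = [4.7914, 1.4840]ᵀ  (here Σu = 25.0000, Σ(u)² = 135.0000, Σln w = 1.4840, Σu·ln w = 4.7914).
Slope k = (n·Σu·ln w − Σu·Σln w)/(n·Σ(u)² − (Σu)²) = (5·4.7914 − 25.0000·1.4840)/50.0000 = -0.26284; ln C = (Σln w − k·Σu)/n = 1.61101.

k = -0.26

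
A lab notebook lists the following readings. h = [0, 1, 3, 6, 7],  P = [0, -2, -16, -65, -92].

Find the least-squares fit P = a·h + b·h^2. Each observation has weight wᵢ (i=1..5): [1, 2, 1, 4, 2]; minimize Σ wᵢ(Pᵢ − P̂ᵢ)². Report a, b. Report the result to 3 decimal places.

a = 0.909, b = -1.982

The normal equations are: 253·a + 1579·b = -2900;  1579·a + 10069·b = -18524.
Δ = 253·10069 − 1579² = 54216.
a = ((-2900)·10069 − 1579·(-18524))/54216 = 2054/2259; b = (253·(-18524) − 1579·(-2900))/54216 = -4478/2259.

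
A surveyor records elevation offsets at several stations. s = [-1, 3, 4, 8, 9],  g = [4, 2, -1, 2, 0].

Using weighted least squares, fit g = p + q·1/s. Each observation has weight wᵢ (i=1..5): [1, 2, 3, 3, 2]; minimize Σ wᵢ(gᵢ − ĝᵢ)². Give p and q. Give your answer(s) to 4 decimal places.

p = 1.2444, q = -2.6520

From the data, Σwᵢ·1 = 11, Σwᵢ·1/s = 73/72, Σwᵢ·1/s·1/s = 7679/5184.
For AᵀWg: Σwᵢ·g = 11, Σwᵢ·1/s·g = -8/3.
Normal equations: [[11, 73/72]; [73/72, 7679/5184]]·[p, q]ᵀ = [11, -8/3]ᵀ.
Eliminating q: (7679/5184)·(row 1) − (73/72)·(row 2) gives (6595/432)·p = (7679/5184)·11 − (73/72)·(-8/3) = 98485/5184, so p = 19697/15828.
Then q = ((-8/3) − (73/72)·(19697/15828))/(7679/5184) = -3498/1319.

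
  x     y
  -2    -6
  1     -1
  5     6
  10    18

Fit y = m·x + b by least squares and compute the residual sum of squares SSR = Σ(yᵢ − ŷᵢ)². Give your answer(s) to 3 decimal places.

SSR = 2.747

MᵀM·[m, b]ᵀ = Mᵀy reads: 130·m + 14·b = 221;  14·m + 4·b = 17.
(Σx·x = 130, Σx = 14, Σ1 = 4, Σx·y = 221, Σy = 17.)
Determinant 130·4 − 14² = 324.
m = (221·4 − 14·17)/324 = 323/162; b = (130·17 − 14·221)/324 = -221/81.
Residuals: 58/81, -43/162, -67/54, 64/81; SSR = 445/162.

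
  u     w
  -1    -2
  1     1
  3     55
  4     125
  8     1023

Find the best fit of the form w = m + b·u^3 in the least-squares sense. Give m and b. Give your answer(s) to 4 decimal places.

m = -0.6786, b = 1.9990

From the data, Σ1 = 5, Σu^3 = 603, Σu^3·u^3 = 266971.
Moment sums: Σw = 1202, Σu^3·w = 533264.
Δ = 5·266971 − 603² = 971246.
m = (1202·266971 − 603·533264)/971246 = -329525/485623; b = (5·533264 − 603·1202)/971246 = 970757/485623.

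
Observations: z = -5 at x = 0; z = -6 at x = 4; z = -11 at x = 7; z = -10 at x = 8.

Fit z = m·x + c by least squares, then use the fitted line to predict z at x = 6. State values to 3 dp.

ẑ = -8.935

Entries of AᵀA: Σx·x = 129, Σx = 19, Σ1 = 4.
Right-hand side: Σx·z = -181, Σz = -32.
Δ = 129·4 − 19² = 155.
m = ((-181)·4 − 19·(-32))/155 = -116/155; c = (129·(-32) − 19·(-181))/155 = -689/155.
At x = 6: ẑ = (-116/155)·(6) + (-689/155)·(1) = -277/31.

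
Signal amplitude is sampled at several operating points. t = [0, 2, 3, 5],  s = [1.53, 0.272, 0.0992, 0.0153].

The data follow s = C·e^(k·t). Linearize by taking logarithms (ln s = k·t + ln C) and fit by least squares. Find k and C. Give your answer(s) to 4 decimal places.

Let Y = ln s. Fitting Y = k·t + ln C by least squares:
Over the data: Σt = 10.0000, Σ(t)² = 38.0000, Σln s = -7.3672, Σt·ln s = -30.4353.
Normal system: [[38.0000, 10.0000]; [10.0000, 4]]·[k, ln C]ᵀ = [-30.4353, -7.3672]ᵀ.
Δ = 38.0000·4 − (10.0000)² = 52.0000; k = (-30.4353·4 − 10.0000·-7.3672)/52.0000 = -0.92440, ln C = (38.0000·-7.3672 − 10.0000·-30.4353)/52.0000 = 0.46921, so C = exp(0.46921) = 1.59873.

k = -0.9244, C = 1.5987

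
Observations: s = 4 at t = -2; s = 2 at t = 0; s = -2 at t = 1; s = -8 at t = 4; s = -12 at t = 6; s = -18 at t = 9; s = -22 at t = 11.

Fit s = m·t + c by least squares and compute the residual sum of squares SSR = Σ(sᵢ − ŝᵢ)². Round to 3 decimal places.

Setting ∂/∂m … = 0 gives: 259·m + 29·c = -518;  29·m + 7·c = -56.
det = 259·7 − 29² = 972.
m = ((-518)·7 − 29·(-56))/972 = -1001/486; c = (259·(-56) − 29·(-518))/972 = 259/486.
Residuals: -317/486, 713/486, -115/243, -143/486, -85/486, 1/243, 10/81; SSR = 713/243.

SSR = 2.934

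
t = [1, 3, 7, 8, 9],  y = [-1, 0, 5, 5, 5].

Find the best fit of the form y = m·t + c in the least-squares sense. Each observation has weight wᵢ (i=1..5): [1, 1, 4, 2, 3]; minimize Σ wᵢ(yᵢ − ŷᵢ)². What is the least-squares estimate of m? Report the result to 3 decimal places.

m = 0.823

Normal-equation sums: Σwᵢ·t·t = 577, Σwᵢ·t = 75, Σwᵢ·1 = 11.
Right-hand side: Σwᵢ·t·y = 354, Σwᵢ·y = 44.
Normal equations: [[577, 75]; [75, 11]]·[m, c]ᵀ = [354, 44]ᵀ.
Eliminating c: 11·(row 1) − 75·(row 2) gives 722·m = 11·354 − 75·44 = 594, so m = 297/361.
Then c = (44 − 75·(297/361))/11 = -581/361.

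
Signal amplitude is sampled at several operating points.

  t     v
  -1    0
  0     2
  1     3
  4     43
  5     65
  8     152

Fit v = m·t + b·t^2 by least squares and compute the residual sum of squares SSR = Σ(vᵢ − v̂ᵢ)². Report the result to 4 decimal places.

SSR = 7.3869

The normal equations are: 107·m + 701·b = 1716;  701·m + 4979·b = 12044.
(Σt·t = 107, Σt·t^2 = 701, Σt^2·t^2 = 4979, Σt·v = 1716, Σt^2·v = 12044.)
Determinant 107·4979 − 701² = 41352.
m = (1716·4979 − 701·12044)/41352 = 12640/5169; b = (107·12044 − 701·1716)/41352 = 10724/5169.
Residuals: 1916/5169, 2, -2619/1723, 41/1723, 4685/5169, -1768/5169; SSR = 38183/5169.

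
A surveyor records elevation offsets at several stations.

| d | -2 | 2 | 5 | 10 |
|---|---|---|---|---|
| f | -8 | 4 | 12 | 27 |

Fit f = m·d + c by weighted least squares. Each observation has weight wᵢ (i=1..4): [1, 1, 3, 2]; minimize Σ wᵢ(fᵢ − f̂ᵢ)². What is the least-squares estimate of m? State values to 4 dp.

m = 2.9074

The normal equations are: 283·m + 35·c = 744;  35·m + 7·c = 86.
(Σwᵢ·d·d = 283, Σwᵢ·d = 35, Σwᵢ·1 = 7, Σwᵢ·d·f = 744, Σwᵢ·f = 86.)
Eliminating c: 7·(row 1) − 35·(row 2) gives 756·m = 7·744 − 35·86 = 2198, so m = 157/54.
Then c = (86 − 35·(157/54))/7 = -851/378.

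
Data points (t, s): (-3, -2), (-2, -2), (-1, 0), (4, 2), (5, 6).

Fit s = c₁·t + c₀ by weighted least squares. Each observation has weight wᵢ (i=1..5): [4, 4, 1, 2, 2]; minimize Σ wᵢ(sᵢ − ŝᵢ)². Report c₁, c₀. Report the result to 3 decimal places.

The normal equations are: 135·c₁ + (-3)·c₀ = 116;  (-3)·c₁ + 13·c₀ = 0.
(Σwᵢ·t·t = 135, Σwᵢ·t = -3, Σwᵢ·1 = 13, Σwᵢ·t·s = 116, Σwᵢ·s = 0.)
Eliminating c₀: 13·(row 1) − (-3)·(row 2) gives 1746·c₁ = 13·116 − (-3)·0 = 1508, so c₁ = 754/873.
Then c₀ = (0 − (-3)·(754/873))/13 = 58/291.

c₁ = 0.864, c₀ = 0.199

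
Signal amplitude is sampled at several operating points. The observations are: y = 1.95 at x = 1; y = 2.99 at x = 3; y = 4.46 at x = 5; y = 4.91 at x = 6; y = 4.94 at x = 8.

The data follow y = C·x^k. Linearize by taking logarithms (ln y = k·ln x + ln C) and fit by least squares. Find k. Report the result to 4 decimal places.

Taking logs, ln y = k·ln x + ln C, so regress ln y on ln x.
Σln x = 6.5793, Σ(ln x)² = 11.3317, Σln y = 6.4469, Σln x·ln y = 9.7824.
Equations: 11.3317·k + 6.5793·ln C = 9.7824;  6.5793·k + 5·ln C = 6.4469.
Δ = 11.3317·5 − (6.5793)² = 13.3720; k = (9.7824·5 − 6.5793·6.4469)/13.3720 = 0.48583, ln C = (11.3317·6.4469 − 6.5793·9.7824)/13.3720 = 0.65011.

k = 0.4858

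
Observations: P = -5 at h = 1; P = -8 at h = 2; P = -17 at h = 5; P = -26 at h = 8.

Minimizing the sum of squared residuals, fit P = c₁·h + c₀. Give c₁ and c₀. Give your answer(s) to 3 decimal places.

Compute the Gram sums: Σh·h = 94, Σh = 16, Σ1 = 4.
For XᵀP: Σh·P = -314, ΣP = -56.
XᵀX·[c₁, c₀]ᵀ = XᵀP becomes [[94, 16]; [16, 4]]·[c₁, c₀]ᵀ = [-314, -56]ᵀ.
Δ = 94·4 − 16² = 120.
c₁ = ((-314)·4 − 16·(-56))/120 = -3; c₀ = (94·(-56) − 16·(-314))/120 = -2.

c₁ = -3.000, c₀ = -2.000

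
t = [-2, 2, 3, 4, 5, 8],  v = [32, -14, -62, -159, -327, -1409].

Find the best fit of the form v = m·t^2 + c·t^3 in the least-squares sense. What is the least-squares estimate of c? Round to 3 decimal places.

c = -3.006

Normal-equation sums: Σt^2·t^2 = 5090, Σt^2·t^3 = 37160, Σt^3·t^3 = 282722.
Moment sums: Σt^2·v = -101381, Σt^3·v = -774501.
det = 5090·282722 − 37160² = 58189380.
m = ((-101381)·282722 − 37160·(-774501))/58189380 = 58909039/29094690; c = (5090·(-774501) − 37160·(-101381))/58189380 = -17489213/5818938.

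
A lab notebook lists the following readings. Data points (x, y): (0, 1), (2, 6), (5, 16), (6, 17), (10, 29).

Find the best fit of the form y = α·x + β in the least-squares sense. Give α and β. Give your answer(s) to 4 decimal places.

α = 2.8142, β = 0.8547

The normal equations are: 165·α + 23·β = 484;  23·α + 5·β = 69.
Determinant 165·5 − 23² = 296.
α = (484·5 − 23·69)/296 = 833/296; β = (165·69 − 23·484)/296 = 253/296.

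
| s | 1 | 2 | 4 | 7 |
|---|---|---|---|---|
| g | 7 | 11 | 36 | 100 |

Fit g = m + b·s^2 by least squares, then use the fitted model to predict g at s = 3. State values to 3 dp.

ĝ = 21.887

Normal-equation sums: Σ1 = 4, Σs^2 = 70, Σs^2·s^2 = 2674.
Right-hand side: Σg = 154, Σs^2·g = 5527.
Eliminating b: 2674·(row 1) − 70·(row 2) gives 5796·m = 2674·154 − 70·5527 = 24906, so m = 593/138.
Then b = (5527 − 70·(593/138))/2674 = 944/483.
At s = 3: ĝ = (593/138)·(1) + (944/483)·(9) = 21143/966.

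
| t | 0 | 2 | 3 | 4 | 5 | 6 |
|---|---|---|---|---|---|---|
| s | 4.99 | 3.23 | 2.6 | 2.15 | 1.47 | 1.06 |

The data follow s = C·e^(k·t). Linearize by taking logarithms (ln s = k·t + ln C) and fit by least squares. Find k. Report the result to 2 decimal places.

Linearized form: ln s = k·t + ln C. From the 6 transformed points,
XᵀX = [[90.0000, 20.0000]; [20.0000, 6]], rhs = [10.5493, 4.9444]ᵀ  (here Σt = 20.0000, Σ(t)² = 90.0000, Σln s = 4.9444, Σt·ln s = 10.5493).
Slope k = (n·Σt·ln s − Σt·Σln s)/(n·Σ(t)² − (Σt)²) = (6·10.5493 − 20.0000·4.9444)/140.0000 = -0.25423; ln C = (Σln s − k·Σt)/n = 1.67152.

k = -0.25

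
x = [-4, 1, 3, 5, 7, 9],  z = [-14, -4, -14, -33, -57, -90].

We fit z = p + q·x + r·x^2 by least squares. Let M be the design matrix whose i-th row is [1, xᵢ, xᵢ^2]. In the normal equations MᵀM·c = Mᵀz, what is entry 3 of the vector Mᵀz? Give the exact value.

Entry 3 ↔ basis x^2, so (Mᵀz)_{3} = Σᵢ (x^2)·zᵢ = (16)·(-14) + (1)·(-4) + (9)·(-14) + (25)·(-33) + (49)·(-57) + (81)·(-90) = -11262.

-11262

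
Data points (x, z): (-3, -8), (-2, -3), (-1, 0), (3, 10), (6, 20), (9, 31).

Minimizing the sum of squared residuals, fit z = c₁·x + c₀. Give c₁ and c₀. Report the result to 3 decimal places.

c₁ = 3.095, c₀ = 2.144

The normal system MᵀM·[c₁, c₀]ᵀ = Mᵀz is [[140, 12]; [12, 6]]·[c₁, c₀]ᵀ = [459, 50]ᵀ.
det = 140·6 − 12² = 696.
c₁ = (459·6 − 12·50)/696 = 359/116; c₀ = (140·50 − 12·459)/696 = 373/174.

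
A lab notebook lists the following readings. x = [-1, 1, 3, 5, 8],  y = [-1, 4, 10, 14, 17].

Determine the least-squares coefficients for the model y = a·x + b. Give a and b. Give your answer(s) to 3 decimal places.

Compute the Gram sums: Σx·x = 100, Σx = 16, Σ1 = 5.
And Σx·y = 241, Σy = 44.
So AᵀA·[a, b]ᵀ = Aᵀy: [[100, 16]; [16, 5]]·[a, b]ᵀ = [241, 44]ᵀ.
Δ = 100·5 − 16² = 244.
a = (241·5 − 16·44)/244 = 501/244; b = (100·44 − 16·241)/244 = 136/61.

a = 2.053, b = 2.230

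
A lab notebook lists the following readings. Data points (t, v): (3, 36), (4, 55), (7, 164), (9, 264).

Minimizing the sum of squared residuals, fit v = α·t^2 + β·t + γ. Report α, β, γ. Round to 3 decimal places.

α = 3.158, β = 0.418, γ = 4.966

Sums needed: Σt^2·t^2 = 9299, Σt^2·t = 1163, Σt^2 = 155, Σt·t = 155, Σt = 23, Σ1 = 4.
Right-hand side: Σt^2·v = 30624, Σt·v = 3852, Σv = 519.
Solving the 3×3 system (Gaussian elimination) gives α = 559/177, β = 74/177, γ = 293/59.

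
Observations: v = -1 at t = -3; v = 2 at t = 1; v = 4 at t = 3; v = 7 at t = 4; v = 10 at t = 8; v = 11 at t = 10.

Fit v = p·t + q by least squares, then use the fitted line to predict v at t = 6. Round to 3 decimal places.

v̂ = 7.621

Forming MᵀM = [[199, 23]; [23, 6]] and Mᵀv = [235, 33]ᵀ gives MᵀM·[p, q]ᵀ = Mᵀv.
Eliminating q: 6·(row 1) − 23·(row 2) gives 665·p = 6·235 − 23·33 = 651, so p = 93/95.
Then q = (33 − 23·(93/95))/6 = 166/95.
At t = 6: v̂ = (93/95)·(6) + (166/95)·(1) = 724/95.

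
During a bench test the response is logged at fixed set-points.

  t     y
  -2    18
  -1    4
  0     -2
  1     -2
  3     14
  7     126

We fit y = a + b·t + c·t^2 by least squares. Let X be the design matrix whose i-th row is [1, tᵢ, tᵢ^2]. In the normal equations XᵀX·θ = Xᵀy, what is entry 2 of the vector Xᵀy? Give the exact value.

Entry 2 ↔ basis t, so (Xᵀy)_{2} = Σᵢ (t)·yᵢ = (-2)·(18) + (-1)·(4) + (0)·(-2) + (1)·(-2) + (3)·(14) + (7)·(126) = 882.

882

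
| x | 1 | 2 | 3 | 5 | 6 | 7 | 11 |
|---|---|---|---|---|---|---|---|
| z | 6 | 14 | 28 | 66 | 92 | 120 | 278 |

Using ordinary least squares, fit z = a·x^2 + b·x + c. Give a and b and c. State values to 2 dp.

a = 2.02, b = 2.99, c = 0.64

AᵀA·[a, b, c]ᵀ = Aᵀz reads: 19061·a + 2051·b + 245·c = 44794;  2051·a + 245·b + 35·c = 4898;  245·a + 35·b + 7·c = 604.
Solving the 3×3 system (Gaussian elimination) gives a = 1867/924, b = 2759/924, c = 7/11.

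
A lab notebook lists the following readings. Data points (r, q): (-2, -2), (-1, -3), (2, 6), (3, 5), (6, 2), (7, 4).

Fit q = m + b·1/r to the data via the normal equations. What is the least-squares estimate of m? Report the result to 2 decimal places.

m = 2.37

AᵀA·[m, b]ᵀ = Aᵀq reads: 6·m + (-5/14)·b = 12;  (-5/14)·m + (2927/1764)·b = 67/7.
det = 6·(2927/1764) − (-5/14)² = 5779/588.
m = (12·(2927/1764) − (-5/14)·(67/7))/(5779/588) = 13718/5779; b = (6·(67/7) − (-5/14)·12)/(5779/588) = 36288/5779.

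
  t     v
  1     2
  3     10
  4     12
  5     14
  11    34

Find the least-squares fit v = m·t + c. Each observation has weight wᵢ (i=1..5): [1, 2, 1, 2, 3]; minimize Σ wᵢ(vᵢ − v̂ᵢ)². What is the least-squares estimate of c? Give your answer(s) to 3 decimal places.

c = -0.552

Entries of AᵀWA: Σwᵢ·t·t = 448, Σwᵢ·t = 54, Σwᵢ·1 = 9.
For AᵀWv: Σwᵢ·t·v = 1372, Σwᵢ·v = 164.
Determinant 448·9 − 54² = 1116.
m = (1372·9 − 54·164)/1116 = 97/31; c = (448·164 − 54·1372)/1116 = -154/279.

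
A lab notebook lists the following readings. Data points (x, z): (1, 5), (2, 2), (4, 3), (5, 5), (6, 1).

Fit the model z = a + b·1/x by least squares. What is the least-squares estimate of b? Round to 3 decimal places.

With design matrix M, MᵀM = [[5, 127/60]; [127/60, 4969/3600]] and Mᵀz = [16, 95/12]ᵀ.
Δ = 5·(4969/3600) − (127/60)² = 2179/900.
a = (16·(4969/3600) − (127/60)·(95/12))/(2179/900) = 19179/8716; b = (5·(95/12) − (127/60)·16)/(2179/900) = 5145/2179.

b = 2.361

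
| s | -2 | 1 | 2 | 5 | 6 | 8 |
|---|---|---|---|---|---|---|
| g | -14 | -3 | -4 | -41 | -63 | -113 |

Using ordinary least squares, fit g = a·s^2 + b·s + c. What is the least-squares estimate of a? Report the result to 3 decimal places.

The normal system XᵀX·[a, b, c]ᵀ = Xᵀg is [[6050, 854, 134]; [854, 134, 20]; [134, 20, 6]]·[a, b, c]ᵀ = [-10600, -1470, -238]ᵀ.
Solving the 3×3 system (Gaussian elimination) gives a = -60154/29955, b = 62869/29955, c = -18113/9985.

a = -2.008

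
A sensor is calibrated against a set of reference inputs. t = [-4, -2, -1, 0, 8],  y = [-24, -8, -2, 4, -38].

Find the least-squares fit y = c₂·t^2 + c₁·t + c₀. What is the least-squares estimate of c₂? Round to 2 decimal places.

Sums needed: Σt^2·t^2 = 4369, Σt^2·t = 439, Σt^2 = 85, Σt·t = 85, Σt = 1, Σ1 = 5.
Right-hand side: Σt^2·y = -2850, Σt·y = -190, Σy = -68.
Inverting the 3×3 Gram matrix, [c₂, c₁, c₀]ᵀ = [-12359/12477, 35549/12477, 11102/4159]ᵀ.

c₂ = -0.99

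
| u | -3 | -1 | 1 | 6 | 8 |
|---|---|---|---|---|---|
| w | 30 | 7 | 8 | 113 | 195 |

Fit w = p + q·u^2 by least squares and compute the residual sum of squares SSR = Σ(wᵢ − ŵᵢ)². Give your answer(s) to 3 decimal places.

Normal-equation sums: Σ1 = 5, Σu^2 = 111, Σu^2·u^2 = 5475.
And Σw = 353, Σu^2·w = 16833.
Eliminating q: 5475·(row 1) − 111·(row 2) gives 15054·p = 5475·353 − 111·16833 = 64212, so p = 10702/2509.
Then q = (16833 − 111·(10702/2509))/5475 = 7497/2509.
Residuals: -2905/2509, -636/2509, 1873/2509, 2923/2509, -1255/2509; SSR = 8956/2509.

SSR = 3.570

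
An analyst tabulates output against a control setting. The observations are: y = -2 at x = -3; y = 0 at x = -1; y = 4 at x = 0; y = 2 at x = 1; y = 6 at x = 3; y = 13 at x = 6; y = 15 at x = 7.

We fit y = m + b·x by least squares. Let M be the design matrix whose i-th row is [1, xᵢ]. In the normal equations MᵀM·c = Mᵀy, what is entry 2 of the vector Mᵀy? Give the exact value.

209

Entry 2 ↔ basis x, so (Mᵀy)_{2} = Σᵢ (x)·yᵢ = (-3)·(-2) + (-1)·(0) + (0)·(4) + (1)·(2) + (3)·(6) + (6)·(13) + (7)·(15) = 209.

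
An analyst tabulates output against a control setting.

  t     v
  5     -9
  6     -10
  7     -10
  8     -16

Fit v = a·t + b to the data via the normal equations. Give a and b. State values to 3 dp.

a = -2.100, b = 2.400

Entries of AᵀA: Σt·t = 174, Σt = 26, Σ1 = 4.
For Aᵀv: Σt·v = -303, Σv = -45.
Normal equations: [[174, 26]; [26, 4]]·[a, b]ᵀ = [-303, -45]ᵀ.
Eliminating b: 4·(row 1) − 26·(row 2) gives 20·a = 4·(-303) − 26·(-45) = -42, so a = -21/10.
Then b = ((-45) − 26·(-21/10))/4 = 12/5.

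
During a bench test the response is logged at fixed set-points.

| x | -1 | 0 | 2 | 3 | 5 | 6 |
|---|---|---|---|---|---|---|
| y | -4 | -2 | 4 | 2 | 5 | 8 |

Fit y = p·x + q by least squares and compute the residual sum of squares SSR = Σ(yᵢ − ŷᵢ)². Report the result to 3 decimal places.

From the data, Σx·x = 75, Σx = 15, Σ1 = 6.
Moment sums: Σx·y = 91, Σy = 13.
Normal equations: [[75, 15]; [15, 6]]·[p, q]ᵀ = [91, 13]ᵀ.
Δ = 75·6 − 15² = 225.
p = (91·6 − 15·13)/225 = 39/25; q = (75·13 − 15·91)/225 = -26/15.
Residuals: -53/75, -4/15, 196/75, -71/75, -16/15, 28/75; SSR = 718/75.

SSR = 9.573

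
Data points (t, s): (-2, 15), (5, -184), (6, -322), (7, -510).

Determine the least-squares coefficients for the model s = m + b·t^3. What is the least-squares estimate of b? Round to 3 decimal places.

The normal equations are: 4·m + 676·b = -1001;  676·m + 179994·b = -267602.
(Σ1 = 4, Σt^3 = 676, Σt^3·t^3 = 179994, Σs = -1001, Σt^3·s = -267602.)
det = 4·179994 − 676² = 263000.
m = ((-1001)·179994 − 676·(-267602))/263000 = 362479/131500; b = (4·(-267602) − 676·(-1001))/263000 = -98433/65750.

b = -1.497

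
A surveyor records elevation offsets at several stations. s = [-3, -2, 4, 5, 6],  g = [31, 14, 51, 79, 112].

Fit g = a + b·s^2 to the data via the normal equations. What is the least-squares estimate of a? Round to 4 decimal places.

a = 2.5743

Entries of AᵀA: Σ1 = 5, Σs^2 = 90, Σs^2·s^2 = 2274.
For Aᵀg: Σg = 287, Σs^2·g = 7158.
So AᵀA·[a, b]ᵀ = Aᵀg: [[5, 90]; [90, 2274]]·[a, b]ᵀ = [287, 7158]ᵀ.
Determinant 5·2274 − 90² = 3270.
a = (287·2274 − 90·7158)/3270 = 1403/545; b = (5·7158 − 90·287)/3270 = 332/109.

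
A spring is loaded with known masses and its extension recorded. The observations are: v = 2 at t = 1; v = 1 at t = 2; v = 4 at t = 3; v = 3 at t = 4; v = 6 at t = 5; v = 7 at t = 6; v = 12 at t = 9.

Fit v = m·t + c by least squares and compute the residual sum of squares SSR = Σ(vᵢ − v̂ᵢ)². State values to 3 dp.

The normal system AᵀA·[m, c]ᵀ = Aᵀv is [[172, 30]; [30, 7]]·[m, c]ᵀ = [208, 35]ᵀ.
Eliminating c: 7·(row 1) − 30·(row 2) gives 304·m = 7·208 − 30·35 = 406, so m = 203/152.
Then c = (35 − 30·(203/152))/7 = -55/76.
Residuals: 211/152, -18/19, 109/152, -123/76, 7/152, -11/38, 107/152; SSR = 497/76.

SSR = 6.539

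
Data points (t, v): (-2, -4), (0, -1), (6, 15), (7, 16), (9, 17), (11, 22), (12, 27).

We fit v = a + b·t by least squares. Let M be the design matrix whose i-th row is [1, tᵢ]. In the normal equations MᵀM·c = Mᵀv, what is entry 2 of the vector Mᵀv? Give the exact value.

929

Entry 2 ↔ basis t, so (Mᵀv)_{2} = Σᵢ (t)·vᵢ = (-2)·(-4) + (0)·(-1) + (6)·(15) + (7)·(16) + (9)·(17) + (11)·(22) + (12)·(27) = 929.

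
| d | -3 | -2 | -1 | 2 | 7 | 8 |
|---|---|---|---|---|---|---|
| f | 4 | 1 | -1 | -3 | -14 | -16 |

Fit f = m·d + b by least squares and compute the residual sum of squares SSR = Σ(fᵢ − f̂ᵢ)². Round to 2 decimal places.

Sums needed: Σd·d = 131, Σd = 11, Σ1 = 6.
And Σd·f = -245, Σf = -29.
So MᵀM·[m, b]ᵀ = Mᵀf: [[131, 11]; [11, 6]]·[m, b]ᵀ = [-245, -29]ᵀ.
Determinant 131·6 − 11² = 665.
m = ((-245)·6 − 11·(-29))/665 = -1151/665; b = (131·(-29) − 11·(-245))/665 = -1104/665.
Residuals: 311/665, -533/665, -712/665, 1411/665, -149/665, -328/665; SSR = 4524/665.

SSR = 6.80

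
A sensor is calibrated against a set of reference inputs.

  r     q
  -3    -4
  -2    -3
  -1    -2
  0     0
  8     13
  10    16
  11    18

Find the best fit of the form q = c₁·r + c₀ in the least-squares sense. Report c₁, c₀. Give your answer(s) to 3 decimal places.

c₁ = 1.598, c₀ = 0.176

The normal equations are: 299·c₁ + 23·c₀ = 482;  23·c₁ + 7·c₀ = 38.
det = 299·7 − 23² = 1564.
c₁ = (482·7 − 23·38)/1564 = 625/391; c₀ = (299·38 − 23·482)/1564 = 3/17.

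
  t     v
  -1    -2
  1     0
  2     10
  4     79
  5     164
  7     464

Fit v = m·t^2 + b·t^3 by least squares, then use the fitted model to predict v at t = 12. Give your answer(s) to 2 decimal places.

Compute the Gram sums: Σt^2·t^2 = 3300, Σt^2·t^3 = 20988, Σt^3·t^3 = 137436.
Moment sums: Σt^2·v = 28138, Σt^3·v = 184790.
Normal equations: [[3300, 20988]; [20988, 137436]]·[m, b]ᵀ = [28138, 184790]ᵀ.
Δ = 3300·137436 − 20988² = 13042656.
m = (28138·137436 − 20988·184790)/13042656 = -21209/24702; b = (3300·184790 − 20988·28138)/13042656 = 18226/12351.
At t = 12: v̂ = (-21209/24702)·(144) + (18226/12351)·(1728) = 9989160/4117.

v̂ = 2426.32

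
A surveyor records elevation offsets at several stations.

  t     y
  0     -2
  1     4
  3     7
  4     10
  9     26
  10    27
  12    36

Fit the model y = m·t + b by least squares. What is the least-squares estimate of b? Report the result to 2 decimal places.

b = -1.21

Compute the Gram sums: Σt·t = 351, Σt = 39, Σ1 = 7.
Right-hand side: Σt·y = 1001, Σy = 108.
So AᵀA·[m, b]ᵀ = Aᵀy: [[351, 39]; [39, 7]]·[m, b]ᵀ = [1001, 108]ᵀ.
det = 351·7 − 39² = 936.
m = (1001·7 − 39·108)/936 = 215/72; b = (351·108 − 39·1001)/936 = -29/24.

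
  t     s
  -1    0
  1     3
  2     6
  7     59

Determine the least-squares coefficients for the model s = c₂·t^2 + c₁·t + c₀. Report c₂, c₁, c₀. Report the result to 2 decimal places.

c₂ = 1.05, c₁ = 1.08, c₀ = 0.20

Entries of MᵀM: Σt^2·t^2 = 2419, Σt^2·t = 351, Σt^2 = 55, Σt·t = 55, Σt = 9, Σ1 = 4.
And Σt^2·s = 2918, Σt·s = 428, Σs = 68.
Normal equations: [[2419, 351, 55]; [351, 55, 9]; [55, 9, 4]]·[c₂, c₁, c₀]ᵀ = [2918, 428, 68]ᵀ.
Row-reducing yields c₂ = 4277/4092, c₁ = 1471/1364, c₀ = 413/2046.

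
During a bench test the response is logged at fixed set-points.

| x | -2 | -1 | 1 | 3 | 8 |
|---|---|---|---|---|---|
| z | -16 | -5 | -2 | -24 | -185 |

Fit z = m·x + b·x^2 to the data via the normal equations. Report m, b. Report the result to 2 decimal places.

Normal-equation sums: Σx·x = 79, Σx·x^2 = 531, Σx^2·x^2 = 4195.
For Mᵀz: Σx·z = -1517, Σx^2·z = -12127.
Normal equations: [[79, 531]; [531, 4195]]·[m, b]ᵀ = [-1517, -12127]ᵀ.
Determinant 79·4195 − 531² = 49444.
m = ((-1517)·4195 − 531·(-12127))/49444 = 37811/24722; b = (79·(-12127) − 531·(-1517))/49444 = -76253/24722.

m = 1.53, b = -3.08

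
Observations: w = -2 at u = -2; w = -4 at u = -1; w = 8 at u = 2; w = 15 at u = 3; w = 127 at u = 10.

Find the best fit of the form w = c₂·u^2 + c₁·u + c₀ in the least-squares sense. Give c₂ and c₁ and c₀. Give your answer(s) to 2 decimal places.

With design matrix M, MᵀM = [[10114, 1026, 118]; [1026, 118, 12]; [118, 12, 5]] and Mᵀw = [12855, 1339, 144]ᵀ.
Solving the 3×3 system (Gaussian elimination) gives c₂ = 132039/127516, c₁ = 320581/127516, c₀ = -106527/63758.

c₂ = 1.04, c₁ = 2.51, c₀ = -1.67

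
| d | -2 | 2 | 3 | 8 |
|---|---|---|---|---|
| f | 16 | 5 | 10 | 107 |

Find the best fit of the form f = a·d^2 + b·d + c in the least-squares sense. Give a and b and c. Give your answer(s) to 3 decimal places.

a = 2.021, b = -3.044, c = 1.956

The normal system MᵀM·[a, b, c]ᵀ = Mᵀf is [[4209, 539, 81]; [539, 81, 11]; [81, 11, 4]]·[a, b, c]ᵀ = [7022, 864, 138]ᵀ.
Inverting the 3×3 Gram matrix, [a, b, c]ᵀ = [24529/12140, -7391/2428, 5936/3035]ᵀ.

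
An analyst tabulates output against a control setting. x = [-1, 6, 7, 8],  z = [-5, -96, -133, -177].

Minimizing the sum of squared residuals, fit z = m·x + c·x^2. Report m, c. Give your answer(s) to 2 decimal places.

m = 2.25, c = -3.04

Setting ∂/∂m … = 0 gives: 150·m + 1070·c = -2918;  1070·m + 7794·c = -21306.
det = 150·7794 − 1070² = 24200.
m = ((-2918)·7794 − 1070·(-21306))/24200 = 6816/3025; c = (150·(-21306) − 1070·(-2918))/24200 = -1841/605.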